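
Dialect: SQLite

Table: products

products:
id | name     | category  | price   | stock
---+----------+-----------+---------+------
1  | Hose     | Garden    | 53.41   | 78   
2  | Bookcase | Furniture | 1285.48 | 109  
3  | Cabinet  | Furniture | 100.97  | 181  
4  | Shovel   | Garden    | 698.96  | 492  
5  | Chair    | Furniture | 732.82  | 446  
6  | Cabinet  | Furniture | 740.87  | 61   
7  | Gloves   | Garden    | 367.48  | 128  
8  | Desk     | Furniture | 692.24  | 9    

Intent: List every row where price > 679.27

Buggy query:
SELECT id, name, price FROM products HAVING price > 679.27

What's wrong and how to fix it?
Bug: HAVING filters the output of aggregation, but this query has no GROUP BY and no aggregate functions, so SQLite rejects it (HAVING clause on a non-aggregate query); the condition here is per row

Fix: Use WHERE for row-level filtering

Corrected query:
SELECT id, name, price FROM products WHERE price > 679.27

Result:
id | name     | price  
---+----------+--------
2  | Bookcase | 1285.48
4  | Shovel   | 698.96 
5  | Chair    | 732.82 
6  | Cabinet  | 740.87 
8  | Desk     | 692.24 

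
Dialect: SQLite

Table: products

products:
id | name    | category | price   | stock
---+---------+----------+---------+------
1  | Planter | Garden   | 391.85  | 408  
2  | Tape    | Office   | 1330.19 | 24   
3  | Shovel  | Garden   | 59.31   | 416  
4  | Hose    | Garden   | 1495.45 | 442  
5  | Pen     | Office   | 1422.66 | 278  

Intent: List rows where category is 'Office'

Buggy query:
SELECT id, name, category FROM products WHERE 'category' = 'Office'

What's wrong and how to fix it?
Bug: Single quotes denote string literals in SQL; the column name is being compared as a constant string

Fix: Reference the column as category without single quotes

Corrected query:
SELECT id, name, category FROM products WHERE category = 'Office'

Result:
id | name | category
---+------+---------
2  | Tape | Office  
5  | Pen  | Office  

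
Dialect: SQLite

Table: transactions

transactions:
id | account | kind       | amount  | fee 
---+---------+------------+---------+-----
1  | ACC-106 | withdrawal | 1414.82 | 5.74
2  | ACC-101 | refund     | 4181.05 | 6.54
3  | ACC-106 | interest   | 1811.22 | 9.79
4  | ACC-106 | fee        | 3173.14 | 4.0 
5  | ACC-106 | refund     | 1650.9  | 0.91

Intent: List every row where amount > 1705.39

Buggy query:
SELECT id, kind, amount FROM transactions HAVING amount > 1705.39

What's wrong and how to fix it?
Bug: This is a non-aggregate query (no GROUP BY, no aggregates), so in SQLite the HAVING clause is invalid here; a row-level condition belongs in WHERE

Fix: Replace HAVING with WHERE since the condition applies to individual rows

Corrected query:
SELECT id, kind, amount FROM transactions WHERE amount > 1705.39

Result:
id | kind     | amount 
---+----------+--------
2  | refund   | 4181.05
3  | interest | 1811.22
4  | fee      | 3173.14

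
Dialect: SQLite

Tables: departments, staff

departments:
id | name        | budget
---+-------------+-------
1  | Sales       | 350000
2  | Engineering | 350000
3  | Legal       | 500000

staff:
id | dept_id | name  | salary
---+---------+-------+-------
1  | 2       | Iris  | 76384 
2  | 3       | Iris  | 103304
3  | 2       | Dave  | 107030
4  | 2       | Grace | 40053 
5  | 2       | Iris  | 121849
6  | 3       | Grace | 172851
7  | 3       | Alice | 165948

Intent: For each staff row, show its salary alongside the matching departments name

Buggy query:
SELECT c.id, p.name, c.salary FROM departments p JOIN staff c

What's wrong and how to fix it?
Bug: JOIN with no ON clause produces a cartesian product; every staff row pairs with every departments row

Fix: Specify the join condition linking the foreign key to the parent id

Corrected query:
SELECT c.id, p.name, c.salary FROM departments p JOIN staff c ON c.dept_id = p.id

Result:
id | name        | salary
---+-------------+-------
1  | Engineering | 76384 
2  | Legal       | 103304
3  | Engineering | 107030
4  | Engineering | 40053 
5  | Engineering | 121849
6  | Legal       | 172851
7  | Legal       | 165948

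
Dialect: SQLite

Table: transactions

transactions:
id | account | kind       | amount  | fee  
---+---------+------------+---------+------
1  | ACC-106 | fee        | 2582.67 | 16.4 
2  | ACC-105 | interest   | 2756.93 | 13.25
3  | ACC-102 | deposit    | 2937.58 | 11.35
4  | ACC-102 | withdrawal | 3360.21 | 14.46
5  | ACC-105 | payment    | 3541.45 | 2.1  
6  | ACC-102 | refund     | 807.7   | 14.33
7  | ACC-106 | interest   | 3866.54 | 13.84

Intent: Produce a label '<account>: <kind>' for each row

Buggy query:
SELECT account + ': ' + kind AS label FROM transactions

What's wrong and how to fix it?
Bug: '+' is numeric addition; on text columns SQLite converts them to 0 instead of concatenating

Fix: Use the || operator for string concatenation

Corrected query:
SELECT account || ': ' || kind AS label FROM transactions

Result:
label              
-------------------
ACC-106: fee       
ACC-105: interest  
ACC-102: deposit   
ACC-102: withdrawal
ACC-105: payment   
ACC-102: refund    
ACC-106: interest  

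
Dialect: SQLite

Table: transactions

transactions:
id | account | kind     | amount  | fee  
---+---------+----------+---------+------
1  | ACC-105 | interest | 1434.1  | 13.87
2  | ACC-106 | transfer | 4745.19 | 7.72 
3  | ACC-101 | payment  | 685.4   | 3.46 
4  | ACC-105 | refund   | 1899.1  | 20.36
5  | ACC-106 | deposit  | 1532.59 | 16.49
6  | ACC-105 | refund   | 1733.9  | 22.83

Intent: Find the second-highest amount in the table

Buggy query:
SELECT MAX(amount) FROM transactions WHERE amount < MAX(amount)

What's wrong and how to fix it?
Bug: The inner MAX is an aggregate inside WHERE, which is not allowed

Fix: Put the inner MAX in a scalar subquery

Corrected query:
SELECT MAX(amount) FROM transactions WHERE amount < (SELECT MAX(amount) FROM transactions)

Result:
MAX(amount)
-----------
1899.1     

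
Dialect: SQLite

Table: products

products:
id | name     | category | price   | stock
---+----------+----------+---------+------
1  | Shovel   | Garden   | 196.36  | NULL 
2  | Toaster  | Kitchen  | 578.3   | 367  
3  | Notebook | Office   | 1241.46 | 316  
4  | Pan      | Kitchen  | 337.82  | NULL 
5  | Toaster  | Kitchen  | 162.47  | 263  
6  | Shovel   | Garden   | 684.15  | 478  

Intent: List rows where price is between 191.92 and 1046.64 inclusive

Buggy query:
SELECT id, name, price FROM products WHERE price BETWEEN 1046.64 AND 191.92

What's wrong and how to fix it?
Bug: The bounds are reversed; BETWEEN a AND b requires a <= b to match anything

Fix: Write BETWEEN 191.92 AND 1046.64

Corrected query:
SELECT id, name, price FROM products WHERE price BETWEEN 191.92 AND 1046.64

Result:
id | name    | price 
---+---------+-------
1  | Shovel  | 196.36
2  | Toaster | 578.3 
4  | Pan     | 337.82
6  | Shovel  | 684.15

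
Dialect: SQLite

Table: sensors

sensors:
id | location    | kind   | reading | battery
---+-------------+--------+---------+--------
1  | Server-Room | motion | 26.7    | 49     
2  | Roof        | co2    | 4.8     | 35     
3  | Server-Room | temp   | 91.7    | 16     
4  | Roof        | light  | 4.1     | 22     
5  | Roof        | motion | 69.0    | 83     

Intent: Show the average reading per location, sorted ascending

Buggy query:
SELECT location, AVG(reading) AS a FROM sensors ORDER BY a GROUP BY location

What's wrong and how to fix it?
Bug: GROUP BY must precede ORDER BY

Fix: Reorder: SELECT … FROM … GROUP BY … ORDER BY …

Corrected query:
SELECT location, AVG(reading) AS a FROM sensors GROUP BY location ORDER BY a

Result:
location    | a        
------------+----------
Roof        | 25.966667
Server-Room | 59.2     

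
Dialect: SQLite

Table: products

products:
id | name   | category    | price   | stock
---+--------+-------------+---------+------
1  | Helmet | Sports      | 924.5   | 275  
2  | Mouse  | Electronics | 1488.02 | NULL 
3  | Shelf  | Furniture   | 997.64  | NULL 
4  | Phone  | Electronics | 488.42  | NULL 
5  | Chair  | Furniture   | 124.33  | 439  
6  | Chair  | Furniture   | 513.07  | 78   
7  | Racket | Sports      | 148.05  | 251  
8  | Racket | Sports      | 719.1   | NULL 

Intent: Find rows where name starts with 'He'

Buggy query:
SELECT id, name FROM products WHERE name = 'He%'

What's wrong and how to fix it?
Bug: Wildcards only work with LIKE; '=' treats '%' as a literal character

Fix: Use LIKE for wildcard pattern matching

Corrected query:
SELECT id, name FROM products WHERE name LIKE 'He%'

Result:
id | name  
---+-------
1  | Helmet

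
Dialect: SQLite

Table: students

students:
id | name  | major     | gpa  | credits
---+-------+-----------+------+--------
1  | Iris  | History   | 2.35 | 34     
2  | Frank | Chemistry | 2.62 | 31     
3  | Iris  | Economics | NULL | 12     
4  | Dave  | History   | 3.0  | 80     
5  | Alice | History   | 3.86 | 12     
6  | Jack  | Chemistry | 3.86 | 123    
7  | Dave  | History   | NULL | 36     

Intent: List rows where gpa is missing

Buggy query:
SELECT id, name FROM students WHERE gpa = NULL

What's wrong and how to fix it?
Bug: '= NULL' is always unknown in SQL three-valued logic, so no rows match

Fix: Use IS NULL to test for NULL

Corrected query:
SELECT id, name FROM students WHERE gpa IS NULL

Result:
id | name
---+-----
3  | Iris
7  | Dave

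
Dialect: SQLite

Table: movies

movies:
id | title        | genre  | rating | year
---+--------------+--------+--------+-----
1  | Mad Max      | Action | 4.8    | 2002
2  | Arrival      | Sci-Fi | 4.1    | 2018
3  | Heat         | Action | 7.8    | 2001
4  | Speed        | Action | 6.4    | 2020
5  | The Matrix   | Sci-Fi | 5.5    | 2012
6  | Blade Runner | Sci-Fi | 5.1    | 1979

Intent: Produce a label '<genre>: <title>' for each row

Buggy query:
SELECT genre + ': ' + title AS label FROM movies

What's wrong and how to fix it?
Bug: SQLite uses || for string concatenation; + coerces text to numbers (yielding 0)

Fix: Use the || operator for string concatenation

Corrected query:
SELECT genre || ': ' || title AS label FROM movies

Result:
label               
--------------------
Action: Mad Max     
Sci-Fi: Arrival     
Action: Heat        
Action: Speed       
Sci-Fi: The Matrix  
Sci-Fi: Blade Runner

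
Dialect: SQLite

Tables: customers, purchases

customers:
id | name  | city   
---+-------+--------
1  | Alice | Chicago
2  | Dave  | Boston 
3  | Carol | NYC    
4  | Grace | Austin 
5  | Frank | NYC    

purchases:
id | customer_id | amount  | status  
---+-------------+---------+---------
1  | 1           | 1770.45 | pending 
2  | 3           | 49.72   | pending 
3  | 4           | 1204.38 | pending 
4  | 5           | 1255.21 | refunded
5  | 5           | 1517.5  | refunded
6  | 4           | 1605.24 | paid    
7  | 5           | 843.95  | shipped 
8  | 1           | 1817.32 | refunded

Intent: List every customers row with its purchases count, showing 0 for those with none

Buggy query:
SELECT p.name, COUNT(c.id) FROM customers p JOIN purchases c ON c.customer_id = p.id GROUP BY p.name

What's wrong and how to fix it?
Bug: An inner join excludes parents with zero children

Fix: Switch to LEFT JOIN to retain unmatched parent rows

Corrected query:
SELECT p.name, COUNT(c.id) FROM customers p LEFT JOIN purchases c ON c.customer_id = p.id GROUP BY p.name

Result:
name  | COUNT(c.id)
------+------------
Alice | 2          
Carol | 1          
Dave  | 0          
Frank | 3          
Grace | 2          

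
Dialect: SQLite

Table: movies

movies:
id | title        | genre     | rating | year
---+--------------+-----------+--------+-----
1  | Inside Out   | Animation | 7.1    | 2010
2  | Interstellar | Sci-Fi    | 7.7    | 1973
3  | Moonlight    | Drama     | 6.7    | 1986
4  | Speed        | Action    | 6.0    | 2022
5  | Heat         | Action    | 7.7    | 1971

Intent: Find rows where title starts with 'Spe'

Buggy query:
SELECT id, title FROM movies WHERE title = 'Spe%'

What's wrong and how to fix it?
Bug: Wildcards only work with LIKE; '=' treats '%' as a literal character

Fix: Replace '=' with LIKE so 'Spe%' is treated as a pattern

Corrected query:
SELECT id, title FROM movies WHERE title LIKE 'Spe%'

Result:
id | title
---+------
4  | Speed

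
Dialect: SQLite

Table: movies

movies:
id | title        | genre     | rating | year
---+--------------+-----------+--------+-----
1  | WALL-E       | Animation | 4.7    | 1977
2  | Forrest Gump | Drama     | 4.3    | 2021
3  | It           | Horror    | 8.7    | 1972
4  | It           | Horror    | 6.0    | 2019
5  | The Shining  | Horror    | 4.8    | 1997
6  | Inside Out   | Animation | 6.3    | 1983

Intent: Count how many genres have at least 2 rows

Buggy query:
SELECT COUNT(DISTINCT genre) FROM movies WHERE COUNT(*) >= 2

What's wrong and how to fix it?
Bug: COUNT(*) cannot appear in WHERE; the per-group count doesn't exist yet

Fix: Group first with HAVING COUNT(*) >= 2, then COUNT the resulting groups

Corrected query:
SELECT COUNT(*) FROM (SELECT genre FROM movies GROUP BY genre HAVING COUNT(*) >= 2)

Result:
COUNT(*)
--------
2       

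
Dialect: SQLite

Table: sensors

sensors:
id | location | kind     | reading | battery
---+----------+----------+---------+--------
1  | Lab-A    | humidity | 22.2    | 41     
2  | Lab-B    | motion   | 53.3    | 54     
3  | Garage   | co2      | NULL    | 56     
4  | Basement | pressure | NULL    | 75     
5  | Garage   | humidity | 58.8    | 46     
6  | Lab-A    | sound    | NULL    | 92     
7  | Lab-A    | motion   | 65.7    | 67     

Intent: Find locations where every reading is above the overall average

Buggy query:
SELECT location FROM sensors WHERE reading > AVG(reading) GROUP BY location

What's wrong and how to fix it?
Bug: WHERE evaluates per row before aggregation, so AVG() is unavailable

Fix: Use a subquery for AVG and a HAVING MIN(...) filter so the condition holds for every row in the group

Corrected query:
SELECT location FROM sensors GROUP BY location HAVING MIN(reading) > (SELECT AVG(reading) FROM sensors)

Result:
location
--------
Garage  
Lab-B   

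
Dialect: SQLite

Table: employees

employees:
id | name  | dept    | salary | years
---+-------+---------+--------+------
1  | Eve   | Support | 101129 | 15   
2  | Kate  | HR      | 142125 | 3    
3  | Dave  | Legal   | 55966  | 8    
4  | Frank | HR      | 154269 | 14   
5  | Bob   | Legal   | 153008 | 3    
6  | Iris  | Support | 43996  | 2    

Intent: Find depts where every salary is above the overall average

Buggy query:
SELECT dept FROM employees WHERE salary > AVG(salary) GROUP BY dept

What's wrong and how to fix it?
Bug: AVG() is an aggregate; it can't sit directly in WHERE

Fix: Use a subquery for AVG and a HAVING MIN(...) filter so the condition holds for every row in the group

Corrected query:
SELECT dept FROM employees GROUP BY dept HAVING MIN(salary) > (SELECT AVG(salary) FROM employees)

Result:
dept
----
HR  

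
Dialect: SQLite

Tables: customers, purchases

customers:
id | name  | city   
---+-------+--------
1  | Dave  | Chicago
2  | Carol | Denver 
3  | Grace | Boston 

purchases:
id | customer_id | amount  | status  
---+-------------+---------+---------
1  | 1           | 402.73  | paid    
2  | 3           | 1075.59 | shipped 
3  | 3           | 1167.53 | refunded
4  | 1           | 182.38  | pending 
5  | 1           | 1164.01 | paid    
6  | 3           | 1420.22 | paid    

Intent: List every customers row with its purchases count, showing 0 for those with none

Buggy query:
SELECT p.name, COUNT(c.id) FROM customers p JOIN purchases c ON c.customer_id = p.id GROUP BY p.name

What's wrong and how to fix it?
Bug: An inner join excludes parents with zero children

Fix: Use LEFT JOIN so parents without children still appear (COUNT(c.id) gives 0)

Corrected query:
SELECT p.name, COUNT(c.id) FROM customers p LEFT JOIN purchases c ON c.customer_id = p.id GROUP BY p.name

Result:
name  | COUNT(c.id)
------+------------
Carol | 0          
Dave  | 3          
Grace | 3          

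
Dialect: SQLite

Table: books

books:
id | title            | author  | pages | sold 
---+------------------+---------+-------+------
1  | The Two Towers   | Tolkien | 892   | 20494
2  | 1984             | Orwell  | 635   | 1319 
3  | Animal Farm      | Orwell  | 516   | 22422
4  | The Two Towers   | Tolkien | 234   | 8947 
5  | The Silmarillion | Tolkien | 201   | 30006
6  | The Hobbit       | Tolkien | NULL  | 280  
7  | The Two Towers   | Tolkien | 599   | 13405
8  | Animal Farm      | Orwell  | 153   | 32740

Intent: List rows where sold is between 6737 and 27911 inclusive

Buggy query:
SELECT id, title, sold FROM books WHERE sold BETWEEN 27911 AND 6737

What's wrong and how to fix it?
Bug: The bounds are reversed; BETWEEN a AND b requires a <= b to match anything

Fix: Swap the bounds so the smaller value comes first

Corrected query:
SELECT id, title, sold FROM books WHERE sold BETWEEN 6737 AND 27911

Result:
id | title          | sold 
---+----------------+------
1  | The Two Towers | 20494
3  | Animal Farm    | 22422
4  | The Two Towers | 8947 
7  | The Two Towers | 13405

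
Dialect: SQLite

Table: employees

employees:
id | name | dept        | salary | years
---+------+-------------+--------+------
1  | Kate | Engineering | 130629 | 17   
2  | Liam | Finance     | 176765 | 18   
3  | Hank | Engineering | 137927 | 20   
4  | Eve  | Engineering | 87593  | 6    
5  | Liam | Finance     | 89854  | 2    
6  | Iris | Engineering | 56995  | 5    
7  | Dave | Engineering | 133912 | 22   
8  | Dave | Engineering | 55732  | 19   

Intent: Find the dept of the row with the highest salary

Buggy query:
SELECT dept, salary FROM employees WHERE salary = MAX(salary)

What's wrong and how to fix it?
Bug: MAX(salary) is an aggregate and cannot be used directly in WHERE

Fix: Use a subquery: WHERE salary = (SELECT MAX(salary) FROM employees)

Corrected query:
SELECT dept, salary FROM employees WHERE salary = (SELECT MAX(salary) FROM employees)

Result:
dept    | salary
--------+-------
Finance | 176765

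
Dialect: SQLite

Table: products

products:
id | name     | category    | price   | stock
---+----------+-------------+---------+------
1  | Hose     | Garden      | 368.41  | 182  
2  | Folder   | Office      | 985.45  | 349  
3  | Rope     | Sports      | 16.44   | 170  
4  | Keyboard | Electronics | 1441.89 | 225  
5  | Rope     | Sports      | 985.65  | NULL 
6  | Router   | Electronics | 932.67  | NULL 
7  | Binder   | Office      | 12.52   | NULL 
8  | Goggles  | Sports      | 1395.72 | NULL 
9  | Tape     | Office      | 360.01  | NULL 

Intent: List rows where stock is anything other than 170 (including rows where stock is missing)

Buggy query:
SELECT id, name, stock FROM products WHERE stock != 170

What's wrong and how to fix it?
Bug: Inequality against NULL is unknown, not true; rows with NULL are dropped

Fix: Add an explicit OR stock IS NULL to include the missing-value rows

Corrected query:
SELECT id, name, stock FROM products WHERE stock != 170 OR stock IS NULL

Result:
id | name     | stock
---+----------+------
1  | Hose     | 182  
2  | Folder   | 349  
4  | Keyboard | 225  
5  | Rope     | NULL 
6  | Router   | NULL 
7  | Binder   | NULL 
8  | Goggles  | NULL 
9  | Tape     | NULL 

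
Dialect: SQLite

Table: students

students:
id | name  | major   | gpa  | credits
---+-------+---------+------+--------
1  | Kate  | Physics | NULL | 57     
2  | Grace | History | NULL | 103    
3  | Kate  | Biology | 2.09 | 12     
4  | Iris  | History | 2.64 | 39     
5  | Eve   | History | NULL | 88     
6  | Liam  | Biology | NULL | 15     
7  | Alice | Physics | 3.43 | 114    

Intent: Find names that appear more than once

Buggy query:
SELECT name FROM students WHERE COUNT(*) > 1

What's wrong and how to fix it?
Bug: WHERE can't reference COUNT(*); aggregates are computed after WHERE

Fix: Group first, then use HAVING for the count condition

Corrected query:
SELECT name FROM students GROUP BY name HAVING COUNT(*) > 1

Result:
name
----
Kate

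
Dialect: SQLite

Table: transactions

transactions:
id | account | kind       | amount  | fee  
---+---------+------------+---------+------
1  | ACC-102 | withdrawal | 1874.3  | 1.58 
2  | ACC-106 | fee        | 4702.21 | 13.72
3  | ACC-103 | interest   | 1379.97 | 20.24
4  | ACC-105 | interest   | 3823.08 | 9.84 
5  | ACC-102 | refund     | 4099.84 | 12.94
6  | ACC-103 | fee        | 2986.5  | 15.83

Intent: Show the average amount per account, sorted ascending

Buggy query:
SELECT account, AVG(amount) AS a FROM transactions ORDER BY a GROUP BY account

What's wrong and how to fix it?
Bug: GROUP BY must precede ORDER BY

Fix: Move ORDER BY to the end, after GROUP BY

Corrected query:
SELECT account, AVG(amount) AS a FROM transactions GROUP BY account ORDER BY a

Result:
account | a       
--------+---------
ACC-103 | 2183.235
ACC-102 | 2987.07 
ACC-105 | 3823.08 
ACC-106 | 4702.21 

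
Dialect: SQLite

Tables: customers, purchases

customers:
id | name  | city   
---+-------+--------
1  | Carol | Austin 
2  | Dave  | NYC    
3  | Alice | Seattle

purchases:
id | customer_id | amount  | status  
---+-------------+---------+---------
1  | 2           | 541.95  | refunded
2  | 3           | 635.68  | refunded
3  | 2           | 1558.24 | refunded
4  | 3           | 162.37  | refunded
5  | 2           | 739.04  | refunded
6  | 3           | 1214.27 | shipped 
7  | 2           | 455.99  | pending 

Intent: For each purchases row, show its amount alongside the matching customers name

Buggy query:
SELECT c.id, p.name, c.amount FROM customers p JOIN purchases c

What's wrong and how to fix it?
Bug: Missing join condition: each purchases row is matched to all customers rows instead of just its own

Fix: Specify the join condition linking the foreign key to the parent id

Corrected query:
SELECT c.id, p.name, c.amount FROM customers p JOIN purchases c ON c.customer_id = p.id

Result:
id | name  | amount 
---+-------+--------
1  | Dave  | 541.95 
2  | Alice | 635.68 
3  | Dave  | 1558.24
4  | Alice | 162.37 
5  | Dave  | 739.04 
6  | Alice | 1214.27
7  | Dave  | 455.99 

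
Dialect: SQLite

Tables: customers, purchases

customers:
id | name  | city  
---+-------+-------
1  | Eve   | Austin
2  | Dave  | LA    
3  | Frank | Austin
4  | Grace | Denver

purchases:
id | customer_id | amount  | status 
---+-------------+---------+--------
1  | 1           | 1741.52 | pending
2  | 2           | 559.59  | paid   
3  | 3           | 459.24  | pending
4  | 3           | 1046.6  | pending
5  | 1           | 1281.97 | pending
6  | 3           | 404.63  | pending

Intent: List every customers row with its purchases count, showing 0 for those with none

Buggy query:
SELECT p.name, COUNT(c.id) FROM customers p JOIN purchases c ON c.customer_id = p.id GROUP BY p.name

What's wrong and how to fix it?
Bug: INNER JOIN drops customers rows that have no matching purchases rows

Fix: Switch to LEFT JOIN to retain unmatched parent rows

Corrected query:
SELECT p.name, COUNT(c.id) FROM customers p LEFT JOIN purchases c ON c.customer_id = p.id GROUP BY p.name

Result:
name  | COUNT(c.id)
------+------------
Dave  | 1          
Eve   | 2          
Frank | 3          
Grace | 0          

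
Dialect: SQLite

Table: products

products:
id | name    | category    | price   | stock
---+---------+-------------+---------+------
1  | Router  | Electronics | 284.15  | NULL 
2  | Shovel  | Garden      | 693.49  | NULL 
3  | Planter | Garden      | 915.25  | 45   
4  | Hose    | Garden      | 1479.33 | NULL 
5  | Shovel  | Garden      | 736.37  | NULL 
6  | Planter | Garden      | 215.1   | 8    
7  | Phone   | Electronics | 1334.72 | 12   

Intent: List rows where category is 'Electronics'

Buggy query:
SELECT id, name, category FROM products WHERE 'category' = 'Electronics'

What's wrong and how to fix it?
Bug: 'category' in single quotes is a string literal, not the column; the comparison is literal-vs-literal and never true

Fix: Reference the column as category without single quotes

Corrected query:
SELECT id, name, category FROM products WHERE category = 'Electronics'

Result:
id | name   | category   
---+--------+------------
1  | Router | Electronics
7  | Phone  | Electronics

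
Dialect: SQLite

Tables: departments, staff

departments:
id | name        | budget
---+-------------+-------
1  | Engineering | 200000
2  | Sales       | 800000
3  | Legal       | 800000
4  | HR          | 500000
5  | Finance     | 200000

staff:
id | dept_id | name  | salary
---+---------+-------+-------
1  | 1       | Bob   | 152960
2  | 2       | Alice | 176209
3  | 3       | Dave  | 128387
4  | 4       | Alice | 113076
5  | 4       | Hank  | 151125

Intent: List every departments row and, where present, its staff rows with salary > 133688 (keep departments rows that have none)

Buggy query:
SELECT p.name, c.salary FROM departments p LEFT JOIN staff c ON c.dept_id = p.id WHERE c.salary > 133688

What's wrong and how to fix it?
Bug: Filtering c.salary in WHERE discards the NULL rows produced by LEFT JOIN, turning it into an inner join

Fix: Move the right-table condition into the ON clause so unmatched parents are kept

Corrected query:
SELECT p.name, c.salary FROM departments p LEFT JOIN staff c ON c.dept_id = p.id AND c.salary > 133688

Result:
name        | salary
------------+-------
Engineering | 152960
Sales       | 176209
Legal       | NULL  
HR          | 151125
Finance     | NULL  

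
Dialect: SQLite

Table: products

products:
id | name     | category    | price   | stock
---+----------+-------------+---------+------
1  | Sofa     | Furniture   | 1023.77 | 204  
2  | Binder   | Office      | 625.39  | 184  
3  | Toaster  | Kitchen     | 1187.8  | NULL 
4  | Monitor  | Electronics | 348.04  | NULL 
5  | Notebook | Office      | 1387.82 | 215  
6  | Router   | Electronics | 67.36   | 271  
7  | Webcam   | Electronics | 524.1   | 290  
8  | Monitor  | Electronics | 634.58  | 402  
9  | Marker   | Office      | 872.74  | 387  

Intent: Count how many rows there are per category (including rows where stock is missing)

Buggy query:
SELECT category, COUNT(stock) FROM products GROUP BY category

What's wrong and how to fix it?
Bug: COUNT(column) counts non-NULL values only; rows with NULL stock aren't counted

Fix: Use COUNT(*) to count all rows regardless of NULL

Corrected query:
SELECT category, COUNT(*) FROM products GROUP BY category

Result:
category    | COUNT(*)
------------+---------
Electronics | 4       
Furniture   | 1       
Kitchen     | 1       
Office      | 3       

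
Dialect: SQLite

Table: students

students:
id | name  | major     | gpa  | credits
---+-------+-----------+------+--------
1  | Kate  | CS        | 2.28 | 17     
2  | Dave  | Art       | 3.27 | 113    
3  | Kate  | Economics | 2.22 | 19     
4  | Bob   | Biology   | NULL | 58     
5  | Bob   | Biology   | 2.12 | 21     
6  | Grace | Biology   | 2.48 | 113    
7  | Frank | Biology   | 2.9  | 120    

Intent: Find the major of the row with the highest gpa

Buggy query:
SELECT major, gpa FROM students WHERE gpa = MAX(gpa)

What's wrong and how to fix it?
Bug: MAX(gpa) is an aggregate and cannot be used directly in WHERE

Fix: Wrap MAX in a scalar subquery so WHERE compares against a single value

Corrected query:
SELECT major, gpa FROM students WHERE gpa = (SELECT MAX(gpa) FROM students)

Result:
major | gpa 
------+-----
Art   | 3.27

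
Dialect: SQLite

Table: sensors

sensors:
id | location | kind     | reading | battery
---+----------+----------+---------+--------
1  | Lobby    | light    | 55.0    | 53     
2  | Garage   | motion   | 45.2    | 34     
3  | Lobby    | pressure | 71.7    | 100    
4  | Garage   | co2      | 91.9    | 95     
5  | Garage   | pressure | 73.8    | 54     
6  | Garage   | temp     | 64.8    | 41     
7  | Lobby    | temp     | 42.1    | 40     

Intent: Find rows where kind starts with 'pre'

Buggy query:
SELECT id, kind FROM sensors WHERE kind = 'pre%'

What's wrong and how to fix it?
Bug: '=' compares the literal string including the % character; pattern matching needs LIKE

Fix: Replace '=' with LIKE so 'pre%' is treated as a pattern

Corrected query:
SELECT id, kind FROM sensors WHERE kind LIKE 'pre%'

Result:
id | kind    
---+---------
3  | pressure
5  | pressure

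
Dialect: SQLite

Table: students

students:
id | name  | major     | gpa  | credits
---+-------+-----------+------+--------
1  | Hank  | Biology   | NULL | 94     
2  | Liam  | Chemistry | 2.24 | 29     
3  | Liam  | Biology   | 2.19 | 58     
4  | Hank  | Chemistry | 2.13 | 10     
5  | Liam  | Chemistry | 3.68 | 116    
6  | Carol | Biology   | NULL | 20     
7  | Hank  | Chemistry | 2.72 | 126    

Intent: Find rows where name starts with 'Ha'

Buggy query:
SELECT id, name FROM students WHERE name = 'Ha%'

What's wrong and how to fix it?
Bug: Wildcards only work with LIKE; '=' treats '%' as a literal character

Fix: Use LIKE for wildcard pattern matching

Corrected query:
SELECT id, name FROM students WHERE name LIKE 'Ha%'

Result:
id | name
---+-----
1  | Hank
4  | Hank
7  | Hank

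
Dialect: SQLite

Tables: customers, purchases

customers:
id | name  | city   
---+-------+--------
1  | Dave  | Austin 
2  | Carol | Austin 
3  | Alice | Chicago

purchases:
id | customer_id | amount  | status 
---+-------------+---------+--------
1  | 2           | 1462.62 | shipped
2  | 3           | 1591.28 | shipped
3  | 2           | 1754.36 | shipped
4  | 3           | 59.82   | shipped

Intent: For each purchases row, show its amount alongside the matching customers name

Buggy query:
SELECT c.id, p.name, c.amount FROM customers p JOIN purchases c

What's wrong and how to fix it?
Bug: Missing join condition: each purchases row is matched to all customers rows instead of just its own

Fix: Specify the join condition linking the foreign key to the parent id

Corrected query:
SELECT c.id, p.name, c.amount FROM customers p JOIN purchases c ON c.customer_id = p.id

Result:
id | name  | amount 
---+-------+--------
1  | Carol | 1462.62
2  | Alice | 1591.28
3  | Carol | 1754.36
4  | Alice | 59.82  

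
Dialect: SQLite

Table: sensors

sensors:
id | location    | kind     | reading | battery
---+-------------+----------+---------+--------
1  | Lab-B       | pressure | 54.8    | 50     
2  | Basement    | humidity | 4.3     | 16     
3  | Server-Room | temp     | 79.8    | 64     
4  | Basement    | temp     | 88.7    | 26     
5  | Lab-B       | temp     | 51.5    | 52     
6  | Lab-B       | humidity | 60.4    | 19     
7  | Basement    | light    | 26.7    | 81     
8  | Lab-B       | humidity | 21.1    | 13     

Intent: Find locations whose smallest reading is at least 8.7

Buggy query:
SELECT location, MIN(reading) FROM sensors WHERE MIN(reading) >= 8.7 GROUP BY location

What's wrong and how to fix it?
Bug: Aggregates like MIN are computed per group after WHERE runs

Fix: Use HAVING for the per-group MIN condition

Corrected query:
SELECT location, MIN(reading) FROM sensors GROUP BY location HAVING MIN(reading) >= 8.7

Result:
location    | MIN(reading)
------------+-------------
Lab-B       | 21.1        
Server-Room | 79.8        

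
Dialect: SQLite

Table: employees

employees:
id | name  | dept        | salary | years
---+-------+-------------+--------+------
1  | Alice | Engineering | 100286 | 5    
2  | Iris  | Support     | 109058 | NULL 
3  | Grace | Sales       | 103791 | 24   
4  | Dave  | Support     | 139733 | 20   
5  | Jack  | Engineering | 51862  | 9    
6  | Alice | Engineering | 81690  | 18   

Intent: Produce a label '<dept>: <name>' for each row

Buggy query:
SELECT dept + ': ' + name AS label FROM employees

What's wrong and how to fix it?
Bug: SQLite uses || for string concatenation; + coerces text to numbers (yielding 0)

Fix: Use the || operator for string concatenation

Corrected query:
SELECT dept || ': ' || name AS label FROM employees

Result:
label             
------------------
Engineering: Alice
Support: Iris     
Sales: Grace      
Support: Dave     
Engineering: Jack 
Engineering: Alice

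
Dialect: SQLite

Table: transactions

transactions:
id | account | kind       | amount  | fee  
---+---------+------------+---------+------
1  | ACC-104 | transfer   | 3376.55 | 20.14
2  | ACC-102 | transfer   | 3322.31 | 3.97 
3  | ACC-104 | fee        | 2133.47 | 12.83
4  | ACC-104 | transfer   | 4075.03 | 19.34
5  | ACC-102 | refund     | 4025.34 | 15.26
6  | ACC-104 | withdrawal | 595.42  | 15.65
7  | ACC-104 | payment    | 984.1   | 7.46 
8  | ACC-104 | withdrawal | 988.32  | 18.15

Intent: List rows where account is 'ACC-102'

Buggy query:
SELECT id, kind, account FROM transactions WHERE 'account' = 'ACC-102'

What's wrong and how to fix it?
Bug: 'account' in single quotes is a string literal, not the column; the comparison is literal-vs-literal and never true

Fix: Remove the quotes around the column name (or use double quotes for an identifier)

Corrected query:
SELECT id, kind, account FROM transactions WHERE account = 'ACC-102'

Result:
id | kind     | account
---+----------+--------
2  | transfer | ACC-102
5  | refund   | ACC-102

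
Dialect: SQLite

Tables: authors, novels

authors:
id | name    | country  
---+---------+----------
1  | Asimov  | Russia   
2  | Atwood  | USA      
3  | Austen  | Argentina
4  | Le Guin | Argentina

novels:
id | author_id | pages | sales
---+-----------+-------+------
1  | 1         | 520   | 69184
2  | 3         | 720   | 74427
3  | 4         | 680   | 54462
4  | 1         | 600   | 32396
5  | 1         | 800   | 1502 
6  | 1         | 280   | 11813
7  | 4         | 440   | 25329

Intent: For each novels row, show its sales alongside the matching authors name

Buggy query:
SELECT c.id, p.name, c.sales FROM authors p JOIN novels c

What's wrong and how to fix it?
Bug: Missing join condition: each novels row is matched to all authors rows instead of just its own

Fix: Add ON c.author_id = p.id to the JOIN

Corrected query:
SELECT c.id, p.name, c.sales FROM authors p JOIN novels c ON c.author_id = p.id

Result:
id | name    | sales
---+---------+------
1  | Asimov  | 69184
2  | Austen  | 74427
3  | Le Guin | 54462
4  | Asimov  | 32396
5  | Asimov  | 1502 
6  | Asimov  | 11813
7  | Le Guin | 25329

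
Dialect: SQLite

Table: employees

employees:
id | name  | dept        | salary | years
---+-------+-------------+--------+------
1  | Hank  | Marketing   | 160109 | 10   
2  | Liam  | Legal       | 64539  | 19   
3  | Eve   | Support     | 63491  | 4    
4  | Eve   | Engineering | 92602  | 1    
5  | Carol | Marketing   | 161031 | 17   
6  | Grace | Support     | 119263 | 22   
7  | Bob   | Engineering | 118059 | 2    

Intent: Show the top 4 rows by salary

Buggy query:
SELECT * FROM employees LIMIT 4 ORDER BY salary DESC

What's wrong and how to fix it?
Bug: ORDER BY cannot follow LIMIT; LIMIT is the final clause

Fix: Sort with ORDER BY, then apply LIMIT

Corrected query:
SELECT * FROM employees ORDER BY salary DESC LIMIT 4

Result:
id | name  | dept        | salary | years
---+-------+-------------+--------+------
5  | Carol | Marketing   | 161031 | 17   
1  | Hank  | Marketing   | 160109 | 10   
6  | Grace | Support     | 119263 | 22   
7  | Bob   | Engineering | 118059 | 2    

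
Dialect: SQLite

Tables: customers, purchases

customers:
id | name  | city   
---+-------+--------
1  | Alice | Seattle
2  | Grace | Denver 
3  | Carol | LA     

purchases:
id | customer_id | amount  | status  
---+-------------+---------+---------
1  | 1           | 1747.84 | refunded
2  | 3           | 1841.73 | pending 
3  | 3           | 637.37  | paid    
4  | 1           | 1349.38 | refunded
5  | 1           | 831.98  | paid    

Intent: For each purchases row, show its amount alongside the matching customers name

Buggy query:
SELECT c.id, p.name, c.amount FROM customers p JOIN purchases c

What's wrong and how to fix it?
Bug: JOIN with no ON clause produces a cartesian product; every purchases row pairs with every customers row

Fix: Add ON c.customer_id = p.id to the JOIN

Corrected query:
SELECT c.id, p.name, c.amount FROM customers p JOIN purchases c ON c.customer_id = p.id

Result:
id | name  | amount 
---+-------+--------
1  | Alice | 1747.84
2  | Carol | 1841.73
3  | Carol | 637.37 
4  | Alice | 1349.38
5  | Alice | 831.98 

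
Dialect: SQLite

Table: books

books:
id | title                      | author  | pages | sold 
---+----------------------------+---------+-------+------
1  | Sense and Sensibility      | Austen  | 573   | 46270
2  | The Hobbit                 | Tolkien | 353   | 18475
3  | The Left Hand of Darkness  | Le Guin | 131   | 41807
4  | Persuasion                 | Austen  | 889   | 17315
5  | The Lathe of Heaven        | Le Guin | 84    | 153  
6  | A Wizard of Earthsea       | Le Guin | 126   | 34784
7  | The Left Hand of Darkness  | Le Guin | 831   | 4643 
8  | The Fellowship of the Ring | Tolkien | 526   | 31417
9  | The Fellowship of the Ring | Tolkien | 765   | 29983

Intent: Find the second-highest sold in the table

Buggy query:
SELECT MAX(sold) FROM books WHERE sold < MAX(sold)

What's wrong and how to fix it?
Bug: The inner MAX is an aggregate inside WHERE, which is not allowed

Fix: Put the inner MAX in a scalar subquery

Corrected query:
SELECT MAX(sold) FROM books WHERE sold < (SELECT MAX(sold) FROM books)

Result:
MAX(sold)
---------
41807    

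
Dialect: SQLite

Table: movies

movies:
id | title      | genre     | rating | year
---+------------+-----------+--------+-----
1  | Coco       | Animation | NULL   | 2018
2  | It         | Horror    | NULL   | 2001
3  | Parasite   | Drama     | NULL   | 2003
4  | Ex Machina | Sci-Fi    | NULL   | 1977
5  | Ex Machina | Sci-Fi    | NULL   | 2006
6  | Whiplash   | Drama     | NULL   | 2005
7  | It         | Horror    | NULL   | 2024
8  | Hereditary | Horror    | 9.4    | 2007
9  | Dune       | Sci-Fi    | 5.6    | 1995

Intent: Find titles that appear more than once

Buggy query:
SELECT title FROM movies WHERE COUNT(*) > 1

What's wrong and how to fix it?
Bug: WHERE can't reference COUNT(*); aggregates are computed after WHERE

Fix: Group first, then use HAVING for the count condition

Corrected query:
SELECT title FROM movies GROUP BY title HAVING COUNT(*) > 1

Result:
title     
----------
Ex Machina
It        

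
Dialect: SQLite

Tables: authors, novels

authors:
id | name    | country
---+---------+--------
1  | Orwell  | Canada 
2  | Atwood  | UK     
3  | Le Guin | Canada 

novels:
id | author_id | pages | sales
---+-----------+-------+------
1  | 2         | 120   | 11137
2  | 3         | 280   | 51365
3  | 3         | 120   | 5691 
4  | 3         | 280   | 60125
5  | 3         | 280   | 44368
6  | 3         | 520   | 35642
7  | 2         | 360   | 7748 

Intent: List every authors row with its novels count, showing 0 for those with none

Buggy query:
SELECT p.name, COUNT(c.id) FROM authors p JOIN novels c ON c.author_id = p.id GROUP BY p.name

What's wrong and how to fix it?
Bug: INNER JOIN drops authors rows that have no matching novels rows

Fix: Switch to LEFT JOIN to retain unmatched parent rows

Corrected query:
SELECT p.name, COUNT(c.id) FROM authors p LEFT JOIN novels c ON c.author_id = p.id GROUP BY p.name

Result:
name    | COUNT(c.id)
--------+------------
Atwood  | 2          
Le Guin | 5          
Orwell  | 0          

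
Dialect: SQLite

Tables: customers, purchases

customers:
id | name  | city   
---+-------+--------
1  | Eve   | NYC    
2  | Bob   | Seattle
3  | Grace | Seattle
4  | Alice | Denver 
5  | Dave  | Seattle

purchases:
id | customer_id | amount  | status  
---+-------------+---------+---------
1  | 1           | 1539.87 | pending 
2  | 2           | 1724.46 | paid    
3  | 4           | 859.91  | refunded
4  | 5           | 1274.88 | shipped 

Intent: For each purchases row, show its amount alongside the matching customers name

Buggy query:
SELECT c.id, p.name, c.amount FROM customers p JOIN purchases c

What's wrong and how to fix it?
Bug: Missing join condition: each purchases row is matched to all customers rows instead of just its own

Fix: Specify the join condition linking the foreign key to the parent id

Corrected query:
SELECT c.id, p.name, c.amount FROM customers p JOIN purchases c ON c.customer_id = p.id

Result:
id | name  | amount 
---+-------+--------
1  | Eve   | 1539.87
2  | Bob   | 1724.46
3  | Alice | 859.91 
4  | Dave  | 1274.88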